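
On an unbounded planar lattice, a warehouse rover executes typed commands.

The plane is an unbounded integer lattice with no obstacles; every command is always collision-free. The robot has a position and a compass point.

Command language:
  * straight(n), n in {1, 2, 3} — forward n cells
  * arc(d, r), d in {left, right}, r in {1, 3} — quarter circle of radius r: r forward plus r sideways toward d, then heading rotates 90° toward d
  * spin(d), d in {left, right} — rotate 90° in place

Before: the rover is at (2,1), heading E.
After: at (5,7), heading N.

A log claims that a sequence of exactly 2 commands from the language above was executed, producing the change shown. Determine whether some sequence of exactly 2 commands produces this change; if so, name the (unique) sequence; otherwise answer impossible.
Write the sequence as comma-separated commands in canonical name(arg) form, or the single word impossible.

arc(left, 3), straight(3)

key: cell and facing (now N) both changed — the 2 commands mix motion and turning
start: at (2,1), heading E
step 1 (arc(left, 3)): at (5,4), heading N
step 2 (straight(3)): at (5,7), heading N
no other 2-command option fits: unique.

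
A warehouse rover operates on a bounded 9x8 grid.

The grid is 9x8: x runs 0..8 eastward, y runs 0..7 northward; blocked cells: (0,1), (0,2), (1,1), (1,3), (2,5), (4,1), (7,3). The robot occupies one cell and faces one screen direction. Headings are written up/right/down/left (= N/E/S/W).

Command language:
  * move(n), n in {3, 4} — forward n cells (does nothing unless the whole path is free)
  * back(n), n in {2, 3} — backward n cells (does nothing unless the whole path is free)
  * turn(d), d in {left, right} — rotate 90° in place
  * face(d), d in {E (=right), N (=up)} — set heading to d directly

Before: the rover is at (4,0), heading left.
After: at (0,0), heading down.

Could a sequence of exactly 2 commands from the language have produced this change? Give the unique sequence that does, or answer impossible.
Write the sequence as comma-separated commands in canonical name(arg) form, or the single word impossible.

move(4), turn(left)

key: order matters: swapping move(4) and turn(left) lands elsewhere
begin: at (4,0), heading left
[1] after move(4): at (0,0), heading left
[2] after turn(left): at (0,0), heading down
no other 2-command option fits: unique.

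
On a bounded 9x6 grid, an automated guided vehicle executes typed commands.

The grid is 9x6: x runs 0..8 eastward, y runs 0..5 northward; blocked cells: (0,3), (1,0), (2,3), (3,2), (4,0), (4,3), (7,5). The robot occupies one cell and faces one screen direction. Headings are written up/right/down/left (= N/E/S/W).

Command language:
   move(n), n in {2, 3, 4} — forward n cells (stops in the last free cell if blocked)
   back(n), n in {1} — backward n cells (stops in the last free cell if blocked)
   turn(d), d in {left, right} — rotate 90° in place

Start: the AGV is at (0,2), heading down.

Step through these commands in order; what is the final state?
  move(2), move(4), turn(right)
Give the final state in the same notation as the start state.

at (0,0), heading left

begin: at (0,2), heading down
[1] after move(2): at (0,0), heading down
[2] after move(4): at (0,0), heading down
[3] after turn(right): at (0,0), heading left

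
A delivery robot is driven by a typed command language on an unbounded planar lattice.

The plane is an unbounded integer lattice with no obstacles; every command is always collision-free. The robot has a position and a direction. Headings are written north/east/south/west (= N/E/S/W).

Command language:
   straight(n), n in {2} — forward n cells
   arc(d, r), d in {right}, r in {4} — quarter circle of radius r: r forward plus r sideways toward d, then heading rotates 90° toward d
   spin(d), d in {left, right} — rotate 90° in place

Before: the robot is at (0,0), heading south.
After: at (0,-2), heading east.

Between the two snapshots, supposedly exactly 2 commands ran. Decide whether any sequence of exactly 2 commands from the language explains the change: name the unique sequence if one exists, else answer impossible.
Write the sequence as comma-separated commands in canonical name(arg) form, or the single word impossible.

key: cell and facing (now E) both changed — the 2 commands mix motion and turning
initial: at (0,0), heading south
step 1 (straight(2)): at (0,-2), heading south
step 2 (spin(left)): at (0,-2), heading east
no other 2-command option fits: unique.

straight(2), spin(left)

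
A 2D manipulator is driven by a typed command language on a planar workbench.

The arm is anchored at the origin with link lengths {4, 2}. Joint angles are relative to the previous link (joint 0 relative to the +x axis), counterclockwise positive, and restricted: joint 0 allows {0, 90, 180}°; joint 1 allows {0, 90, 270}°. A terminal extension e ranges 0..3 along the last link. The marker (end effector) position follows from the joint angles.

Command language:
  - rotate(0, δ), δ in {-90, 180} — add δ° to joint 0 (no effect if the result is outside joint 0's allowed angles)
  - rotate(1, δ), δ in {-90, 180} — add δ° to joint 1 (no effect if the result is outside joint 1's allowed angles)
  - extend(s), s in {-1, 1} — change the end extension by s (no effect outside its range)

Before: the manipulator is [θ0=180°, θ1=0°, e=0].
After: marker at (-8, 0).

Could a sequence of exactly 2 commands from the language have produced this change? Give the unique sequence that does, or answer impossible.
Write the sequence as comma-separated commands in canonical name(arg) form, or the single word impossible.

initial: [θ0=180°, θ1=0°, e=0]
t=1 extend(1) ⇒ [θ0=180°, θ1=0°, e=1]
t=2 extend(1) ⇒ [θ0=180°, θ1=0°, e=2]
uniquely the one of 36 2-step routes that fits.

extend(1), extend(1)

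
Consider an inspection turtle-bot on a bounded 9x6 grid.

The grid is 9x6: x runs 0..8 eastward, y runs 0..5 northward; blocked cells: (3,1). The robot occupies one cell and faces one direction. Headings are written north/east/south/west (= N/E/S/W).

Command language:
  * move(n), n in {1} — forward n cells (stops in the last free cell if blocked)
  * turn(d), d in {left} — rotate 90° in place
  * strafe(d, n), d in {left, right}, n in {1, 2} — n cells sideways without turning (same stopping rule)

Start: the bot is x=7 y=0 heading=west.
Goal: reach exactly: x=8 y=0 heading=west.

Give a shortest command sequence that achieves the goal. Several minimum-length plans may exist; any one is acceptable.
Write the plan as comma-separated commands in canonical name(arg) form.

turn(left), strafe(left, 1), turn(left), turn(left), turn(left)

begin: x=7 y=0 heading=west
t=1 turn(left) ⇒ x=7 y=0 heading=south
t=2 strafe(left, 1) ⇒ x=8 y=0 heading=south
t=3 turn(left) ⇒ x=8 y=0 heading=east
t=4 turn(left) ⇒ x=8 y=0 heading=north
t=5 turn(left) ⇒ x=8 y=0 heading=west
nothing shorter than 5 reaches the goal.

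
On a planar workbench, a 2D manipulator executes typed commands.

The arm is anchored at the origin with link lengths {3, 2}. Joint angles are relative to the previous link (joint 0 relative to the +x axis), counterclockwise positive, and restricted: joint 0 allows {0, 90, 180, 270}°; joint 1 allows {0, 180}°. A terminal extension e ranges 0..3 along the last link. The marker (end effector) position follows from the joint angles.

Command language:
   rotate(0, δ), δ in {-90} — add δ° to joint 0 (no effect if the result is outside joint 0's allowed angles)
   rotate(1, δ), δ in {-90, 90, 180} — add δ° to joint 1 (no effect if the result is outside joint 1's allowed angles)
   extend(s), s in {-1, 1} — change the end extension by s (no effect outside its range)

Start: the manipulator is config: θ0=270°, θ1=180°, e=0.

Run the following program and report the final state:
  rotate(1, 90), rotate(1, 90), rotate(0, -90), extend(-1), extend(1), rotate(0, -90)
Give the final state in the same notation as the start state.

from: config: θ0=270°, θ1=180°, e=0
[1] after rotate(1, 90): config: θ0=270°, θ1=180°, e=0
[2] after rotate(1, 90): config: θ0=270°, θ1=180°, e=0
[3] after rotate(0, -90): config: θ0=180°, θ1=180°, e=0
[4] after extend(-1): config: θ0=180°, θ1=180°, e=0
[5] after extend(1): config: θ0=180°, θ1=180°, e=1
[6] after rotate(0, -90): config: θ0=90°, θ1=180°, e=1

config: θ0=90°, θ1=180°, e=1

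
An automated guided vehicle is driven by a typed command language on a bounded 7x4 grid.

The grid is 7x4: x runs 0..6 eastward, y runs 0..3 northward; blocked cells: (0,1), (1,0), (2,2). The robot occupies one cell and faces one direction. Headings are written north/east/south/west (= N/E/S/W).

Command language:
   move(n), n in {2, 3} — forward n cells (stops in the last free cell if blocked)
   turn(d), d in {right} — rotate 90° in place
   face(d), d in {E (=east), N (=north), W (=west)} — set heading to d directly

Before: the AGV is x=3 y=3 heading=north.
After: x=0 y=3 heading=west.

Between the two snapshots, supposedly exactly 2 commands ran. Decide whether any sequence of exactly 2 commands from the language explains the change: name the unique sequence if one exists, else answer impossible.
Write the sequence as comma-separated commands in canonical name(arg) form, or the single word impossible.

key: running move(3) before face(W) would end elsewhere — order is forced
start: x=3 y=3 heading=north
step 1 (face(W)): x=3 y=3 heading=west
step 2 (move(3)): x=0 y=3 heading=west
no other 2-command option fits: unique.

face(W), move(3)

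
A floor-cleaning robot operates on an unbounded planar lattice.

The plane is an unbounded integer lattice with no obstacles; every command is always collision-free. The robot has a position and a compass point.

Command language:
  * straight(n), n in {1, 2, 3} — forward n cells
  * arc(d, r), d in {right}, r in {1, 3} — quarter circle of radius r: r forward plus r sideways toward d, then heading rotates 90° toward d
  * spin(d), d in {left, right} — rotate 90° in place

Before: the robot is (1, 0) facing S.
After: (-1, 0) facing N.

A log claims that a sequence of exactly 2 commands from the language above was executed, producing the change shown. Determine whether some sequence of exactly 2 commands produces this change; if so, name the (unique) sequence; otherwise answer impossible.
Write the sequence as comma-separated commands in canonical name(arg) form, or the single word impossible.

arc(right, 1), arc(right, 1)

key: cell and facing (now N) both changed — the 2 commands mix motion and turning
from: (1, 0) facing S
[1] after arc(right, 1): (0, -1) facing W
[2] after arc(right, 1): (-1, 0) facing N
all 49 alternatives checked — unique.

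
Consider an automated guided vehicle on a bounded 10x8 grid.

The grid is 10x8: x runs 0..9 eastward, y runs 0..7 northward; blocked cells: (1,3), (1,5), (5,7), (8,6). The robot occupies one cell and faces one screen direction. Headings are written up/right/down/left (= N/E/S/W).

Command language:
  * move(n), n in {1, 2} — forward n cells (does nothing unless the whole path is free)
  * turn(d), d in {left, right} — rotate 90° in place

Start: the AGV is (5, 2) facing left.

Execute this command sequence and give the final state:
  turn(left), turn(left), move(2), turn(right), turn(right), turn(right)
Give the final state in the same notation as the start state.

begin: (5, 2) facing left
1. turn(left) → (5, 2) facing down
2. turn(left) → (5, 2) facing right
3. move(2) → (7, 2) facing right
4. turn(right) → (7, 2) facing down
5. turn(right) → (7, 2) facing left
6. turn(right) → (7, 2) facing up

(7, 2) facing up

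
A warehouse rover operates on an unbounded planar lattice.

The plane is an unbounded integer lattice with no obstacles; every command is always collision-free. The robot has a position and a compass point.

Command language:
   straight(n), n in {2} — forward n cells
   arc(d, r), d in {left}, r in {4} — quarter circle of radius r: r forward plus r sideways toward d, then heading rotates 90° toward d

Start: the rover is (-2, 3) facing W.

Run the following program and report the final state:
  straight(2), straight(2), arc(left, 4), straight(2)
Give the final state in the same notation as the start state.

(-10, -3) facing S

initial: (-2, 3) facing W
1. straight(2) → (-4, 3) facing W
2. straight(2) → (-6, 3) facing W
3. arc(left, 4) → (-10, -1) facing S
4. straight(2) → (-10, -3) facing S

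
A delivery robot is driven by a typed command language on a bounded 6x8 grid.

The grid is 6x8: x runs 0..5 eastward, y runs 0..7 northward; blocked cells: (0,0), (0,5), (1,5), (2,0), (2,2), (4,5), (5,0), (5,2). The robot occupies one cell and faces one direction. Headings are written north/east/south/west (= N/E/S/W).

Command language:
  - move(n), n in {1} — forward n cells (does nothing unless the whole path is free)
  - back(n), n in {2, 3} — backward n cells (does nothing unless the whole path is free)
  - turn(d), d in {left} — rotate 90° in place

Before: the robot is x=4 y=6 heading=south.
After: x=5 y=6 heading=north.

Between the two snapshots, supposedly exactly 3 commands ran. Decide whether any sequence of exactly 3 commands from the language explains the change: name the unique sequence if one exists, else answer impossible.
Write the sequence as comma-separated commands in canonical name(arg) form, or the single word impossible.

key: cell and facing (now N) both changed — the 3 commands mix motion and turning
begin: x=4 y=6 heading=south
[1] after turn(left): x=4 y=6 heading=east
[2] after move(1): x=5 y=6 heading=east
[3] after turn(left): x=5 y=6 heading=north
no rival 3-sequence matches.

turn(left), move(1), turn(left)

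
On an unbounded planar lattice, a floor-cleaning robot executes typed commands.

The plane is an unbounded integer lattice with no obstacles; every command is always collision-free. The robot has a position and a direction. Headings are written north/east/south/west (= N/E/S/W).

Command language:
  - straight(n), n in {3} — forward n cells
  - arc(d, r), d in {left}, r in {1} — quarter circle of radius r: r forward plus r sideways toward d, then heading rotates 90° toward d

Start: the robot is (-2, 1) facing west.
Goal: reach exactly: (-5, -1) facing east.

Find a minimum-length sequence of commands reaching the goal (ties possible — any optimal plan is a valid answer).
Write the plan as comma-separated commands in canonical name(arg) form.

start: (-2, 1) facing west
[1] after straight(3): (-5, 1) facing west
[2] after arc(left, 1): (-6, 0) facing south
[3] after arc(left, 1): (-5, -1) facing east
no 2-step plan works, so 3 is optimal.

straight(3), arc(left, 1), arc(left, 1)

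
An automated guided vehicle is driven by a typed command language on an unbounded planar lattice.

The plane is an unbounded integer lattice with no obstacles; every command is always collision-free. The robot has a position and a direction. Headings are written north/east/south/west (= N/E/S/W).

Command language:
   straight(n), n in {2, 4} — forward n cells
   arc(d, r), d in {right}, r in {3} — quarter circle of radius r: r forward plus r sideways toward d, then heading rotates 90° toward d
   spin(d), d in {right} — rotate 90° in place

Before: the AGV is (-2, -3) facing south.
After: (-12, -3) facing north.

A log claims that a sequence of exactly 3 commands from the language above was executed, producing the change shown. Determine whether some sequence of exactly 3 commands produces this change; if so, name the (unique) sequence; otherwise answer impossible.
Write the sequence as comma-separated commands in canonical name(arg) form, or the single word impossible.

key: position moved to (-12,-3) AND the heading swung to N — translation plus rotation needed
from: (-2, -3) facing south
1. arc(right, 3) → (-5, -6) facing west
2. straight(4) → (-9, -6) facing west
3. arc(right, 3) → (-12, -3) facing north
uniquely the one of 64 3-step routes that fits.

arc(right, 3), straight(4), arc(right, 3)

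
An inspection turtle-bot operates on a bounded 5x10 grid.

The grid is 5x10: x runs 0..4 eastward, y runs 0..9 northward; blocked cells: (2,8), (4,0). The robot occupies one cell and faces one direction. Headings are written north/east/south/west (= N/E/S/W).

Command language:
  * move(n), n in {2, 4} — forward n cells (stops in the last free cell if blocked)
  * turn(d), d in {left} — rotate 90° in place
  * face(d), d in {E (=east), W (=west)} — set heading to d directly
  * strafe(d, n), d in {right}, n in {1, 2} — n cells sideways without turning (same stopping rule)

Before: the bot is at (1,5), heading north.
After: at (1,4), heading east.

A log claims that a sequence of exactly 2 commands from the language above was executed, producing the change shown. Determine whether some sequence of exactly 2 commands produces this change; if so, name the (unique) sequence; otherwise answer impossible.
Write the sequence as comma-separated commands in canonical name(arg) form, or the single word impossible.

face(E), strafe(right, 1)

key: running strafe(right, 1) before face(E) would end elsewhere — order is forced
start: at (1,5), heading north
t=1 face(E) ⇒ at (1,5), heading east
t=2 strafe(right, 1) ⇒ at (1,4), heading east
all 49 alternatives checked — unique.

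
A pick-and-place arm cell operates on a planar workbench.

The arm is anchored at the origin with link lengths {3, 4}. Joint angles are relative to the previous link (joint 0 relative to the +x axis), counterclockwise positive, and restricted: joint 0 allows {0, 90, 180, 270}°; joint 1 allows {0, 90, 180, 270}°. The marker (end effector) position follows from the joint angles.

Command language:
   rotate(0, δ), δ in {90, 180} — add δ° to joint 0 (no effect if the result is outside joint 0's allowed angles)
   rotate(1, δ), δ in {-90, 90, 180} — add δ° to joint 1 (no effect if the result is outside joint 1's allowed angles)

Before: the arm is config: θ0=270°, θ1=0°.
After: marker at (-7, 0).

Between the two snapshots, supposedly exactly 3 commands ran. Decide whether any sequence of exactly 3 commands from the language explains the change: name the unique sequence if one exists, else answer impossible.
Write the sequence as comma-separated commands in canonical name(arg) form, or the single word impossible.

from: config: θ0=270°, θ1=0°
step 1 (rotate(0, 90)): config: θ0=0°, θ1=0°
step 2 (rotate(0, 90)): config: θ0=90°, θ1=0°
step 3 (rotate(0, 90)): config: θ0=180°, θ1=0°
no rival 3-sequence matches.

rotate(0, 90), rotate(0, 90), rotate(0, 90)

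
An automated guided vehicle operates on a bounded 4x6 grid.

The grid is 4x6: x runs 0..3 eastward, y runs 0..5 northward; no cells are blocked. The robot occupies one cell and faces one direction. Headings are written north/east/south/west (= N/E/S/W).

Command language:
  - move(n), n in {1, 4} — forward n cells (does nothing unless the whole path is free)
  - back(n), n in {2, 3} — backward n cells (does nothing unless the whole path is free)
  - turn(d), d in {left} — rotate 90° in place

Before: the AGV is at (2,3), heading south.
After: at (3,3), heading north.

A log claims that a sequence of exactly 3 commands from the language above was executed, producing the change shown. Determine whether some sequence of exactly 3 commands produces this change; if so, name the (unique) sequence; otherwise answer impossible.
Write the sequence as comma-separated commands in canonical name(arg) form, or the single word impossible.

turn(left), move(1), turn(left)

key: cell and facing (now N) both changed — the 3 commands mix motion and turning
initial: at (2,3), heading south
step 1 (turn(left)): at (2,3), heading east
step 2 (move(1)): at (3,3), heading east
step 3 (turn(left)): at (3,3), heading north
uniquely the one of 125 3-step routes that fits.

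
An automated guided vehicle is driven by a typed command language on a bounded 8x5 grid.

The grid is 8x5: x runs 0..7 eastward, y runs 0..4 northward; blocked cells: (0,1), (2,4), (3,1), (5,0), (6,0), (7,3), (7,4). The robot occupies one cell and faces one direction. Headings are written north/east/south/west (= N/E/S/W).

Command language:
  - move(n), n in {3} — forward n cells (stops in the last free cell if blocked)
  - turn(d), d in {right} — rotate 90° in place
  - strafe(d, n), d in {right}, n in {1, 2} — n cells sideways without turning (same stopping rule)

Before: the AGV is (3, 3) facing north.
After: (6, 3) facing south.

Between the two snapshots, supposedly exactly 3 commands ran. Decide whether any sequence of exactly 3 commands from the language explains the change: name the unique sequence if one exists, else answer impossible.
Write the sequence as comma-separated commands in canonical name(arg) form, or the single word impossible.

turn(right), move(3), turn(right)

key: position moved to (6,3) AND the heading swung to S — translation plus rotation needed
t0: (3, 3) facing north
t=1 turn(right) ⇒ (3, 3) facing east
t=2 move(3) ⇒ (6, 3) facing east
t=3 turn(right) ⇒ (6, 3) facing south
no rival 3-sequence matches.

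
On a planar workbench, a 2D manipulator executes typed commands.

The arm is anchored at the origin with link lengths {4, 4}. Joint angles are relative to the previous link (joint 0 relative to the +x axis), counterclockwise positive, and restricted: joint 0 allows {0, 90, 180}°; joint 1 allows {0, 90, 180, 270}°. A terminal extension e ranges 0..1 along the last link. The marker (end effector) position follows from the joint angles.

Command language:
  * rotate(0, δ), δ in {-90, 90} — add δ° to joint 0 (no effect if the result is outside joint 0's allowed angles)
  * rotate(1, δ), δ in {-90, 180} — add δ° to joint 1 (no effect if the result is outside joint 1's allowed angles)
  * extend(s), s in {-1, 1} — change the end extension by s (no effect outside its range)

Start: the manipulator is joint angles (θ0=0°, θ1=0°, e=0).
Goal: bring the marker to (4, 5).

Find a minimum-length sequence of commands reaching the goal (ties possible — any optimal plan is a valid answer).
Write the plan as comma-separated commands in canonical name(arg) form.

start: joint angles (θ0=0°, θ1=0°, e=0)
[1] after extend(1): joint angles (θ0=0°, θ1=0°, e=1)
[2] after rotate(1, -90): joint angles (θ0=0°, θ1=270°, e=1)
[3] after rotate(1, 180): joint angles (θ0=0°, θ1=90°, e=1)
no 2-step plan works, so 3 is optimal.

extend(1), rotate(1, -90), rotate(1, 180)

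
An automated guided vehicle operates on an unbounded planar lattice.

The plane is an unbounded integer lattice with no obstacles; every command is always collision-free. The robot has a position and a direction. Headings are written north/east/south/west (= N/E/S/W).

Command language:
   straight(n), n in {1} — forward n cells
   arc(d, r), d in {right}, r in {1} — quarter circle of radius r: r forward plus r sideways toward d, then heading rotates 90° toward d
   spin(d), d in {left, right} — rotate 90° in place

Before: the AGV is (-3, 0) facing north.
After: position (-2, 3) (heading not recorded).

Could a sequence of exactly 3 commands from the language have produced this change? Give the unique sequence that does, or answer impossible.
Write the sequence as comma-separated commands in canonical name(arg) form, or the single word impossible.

key: running arc(right, 1) before straight(1) would end elsewhere — order is forced
start: (-3, 0) facing north
step 1 (straight(1)): (-3, 1) facing north
step 2 (straight(1)): (-3, 2) facing north
step 3 (arc(right, 1)): (-2, 3) facing east
uniquely the one of 64 3-step routes that fits.

straight(1), straight(1), arc(right, 1)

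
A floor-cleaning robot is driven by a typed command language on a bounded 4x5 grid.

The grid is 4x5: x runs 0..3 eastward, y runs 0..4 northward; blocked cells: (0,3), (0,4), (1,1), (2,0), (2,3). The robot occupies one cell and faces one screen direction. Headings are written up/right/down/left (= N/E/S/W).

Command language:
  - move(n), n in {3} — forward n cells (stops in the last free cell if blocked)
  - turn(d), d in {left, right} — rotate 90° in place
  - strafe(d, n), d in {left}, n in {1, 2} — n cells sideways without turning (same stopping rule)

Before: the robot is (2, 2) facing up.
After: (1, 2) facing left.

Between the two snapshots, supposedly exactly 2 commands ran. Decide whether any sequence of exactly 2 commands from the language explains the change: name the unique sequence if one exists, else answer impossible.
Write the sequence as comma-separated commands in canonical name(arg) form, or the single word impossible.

key: order matters: swapping strafe(left, 1) and turn(left) lands elsewhere
t0: (2, 2) facing up
t=1 strafe(left, 1) ⇒ (1, 2) facing up
t=2 turn(left) ⇒ (1, 2) facing left
all 25 alternatives checked — unique.

strafe(left, 1), turn(left)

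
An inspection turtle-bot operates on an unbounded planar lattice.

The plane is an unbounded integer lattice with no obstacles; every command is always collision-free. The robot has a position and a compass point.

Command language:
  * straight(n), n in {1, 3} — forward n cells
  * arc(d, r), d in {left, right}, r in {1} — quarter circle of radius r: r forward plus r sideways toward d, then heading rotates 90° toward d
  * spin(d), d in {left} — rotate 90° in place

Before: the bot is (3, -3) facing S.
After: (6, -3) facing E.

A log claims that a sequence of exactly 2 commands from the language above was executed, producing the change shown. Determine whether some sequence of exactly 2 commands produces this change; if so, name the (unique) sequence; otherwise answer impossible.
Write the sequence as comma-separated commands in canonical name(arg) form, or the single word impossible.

spin(left), straight(3)

key: running straight(3) before spin(left) would end elsewhere — order is forced
start: (3, -3) facing S
step 1 (spin(left)): (3, -3) facing E
step 2 (straight(3)): (6, -3) facing E
uniquely the one of 25 2-step routes that fits.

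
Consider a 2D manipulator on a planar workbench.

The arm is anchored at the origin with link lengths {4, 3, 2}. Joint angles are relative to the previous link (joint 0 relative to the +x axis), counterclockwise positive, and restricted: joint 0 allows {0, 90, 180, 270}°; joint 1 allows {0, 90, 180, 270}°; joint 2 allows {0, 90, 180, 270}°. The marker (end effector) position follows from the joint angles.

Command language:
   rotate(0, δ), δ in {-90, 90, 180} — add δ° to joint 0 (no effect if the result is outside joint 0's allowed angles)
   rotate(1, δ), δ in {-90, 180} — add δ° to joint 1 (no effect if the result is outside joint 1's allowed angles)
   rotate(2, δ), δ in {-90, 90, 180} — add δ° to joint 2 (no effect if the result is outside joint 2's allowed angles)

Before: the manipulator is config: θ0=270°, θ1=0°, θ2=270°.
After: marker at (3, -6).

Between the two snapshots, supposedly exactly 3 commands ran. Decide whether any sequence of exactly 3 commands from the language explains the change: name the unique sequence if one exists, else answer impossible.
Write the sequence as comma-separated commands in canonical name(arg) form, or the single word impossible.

rotate(1, -90), rotate(1, -90), rotate(1, -90)

initial: config: θ0=270°, θ1=0°, θ2=270°
[1] after rotate(1, -90): config: θ0=270°, θ1=270°, θ2=270°
[2] after rotate(1, -90): config: θ0=270°, θ1=180°, θ2=270°
[3] after rotate(1, -90): config: θ0=270°, θ1=90°, θ2=270°
no other 3-command option fits: unique.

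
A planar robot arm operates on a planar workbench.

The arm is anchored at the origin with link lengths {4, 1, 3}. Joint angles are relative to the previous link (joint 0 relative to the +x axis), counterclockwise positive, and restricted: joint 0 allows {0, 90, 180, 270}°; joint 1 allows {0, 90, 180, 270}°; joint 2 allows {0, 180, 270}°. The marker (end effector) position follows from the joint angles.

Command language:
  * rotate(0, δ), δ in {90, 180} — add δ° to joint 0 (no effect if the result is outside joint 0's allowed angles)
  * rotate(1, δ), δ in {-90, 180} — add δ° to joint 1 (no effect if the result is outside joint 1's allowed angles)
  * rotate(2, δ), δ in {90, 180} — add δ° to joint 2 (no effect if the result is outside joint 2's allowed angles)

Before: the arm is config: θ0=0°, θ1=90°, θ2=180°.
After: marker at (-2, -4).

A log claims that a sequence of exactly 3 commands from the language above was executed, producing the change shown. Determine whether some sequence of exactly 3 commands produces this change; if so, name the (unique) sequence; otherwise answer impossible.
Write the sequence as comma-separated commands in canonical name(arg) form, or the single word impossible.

begin: config: θ0=0°, θ1=90°, θ2=180°
1. rotate(0, 90) → config: θ0=90°, θ1=90°, θ2=180°
2. rotate(0, 90) → config: θ0=180°, θ1=90°, θ2=180°
3. rotate(0, 90) → config: θ0=270°, θ1=90°, θ2=180°
all 216 alternatives checked — unique.

rotate(0, 90), rotate(0, 90), rotate(0, 90)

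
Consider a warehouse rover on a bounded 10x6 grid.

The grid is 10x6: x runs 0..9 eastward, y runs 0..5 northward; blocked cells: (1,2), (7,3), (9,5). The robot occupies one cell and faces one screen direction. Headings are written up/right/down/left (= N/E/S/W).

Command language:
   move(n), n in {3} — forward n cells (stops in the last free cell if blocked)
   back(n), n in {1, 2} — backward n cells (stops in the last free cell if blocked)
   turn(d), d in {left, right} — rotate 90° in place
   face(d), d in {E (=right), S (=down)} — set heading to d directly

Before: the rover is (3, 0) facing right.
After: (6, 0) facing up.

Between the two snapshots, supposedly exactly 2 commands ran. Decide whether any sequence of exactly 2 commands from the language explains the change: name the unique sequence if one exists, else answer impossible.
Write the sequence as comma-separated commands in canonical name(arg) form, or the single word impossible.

move(3), turn(left)

key: position moved to (6,0) AND the heading swung to N — translation plus rotation needed
t0: (3, 0) facing right
1. move(3) → (6, 0) facing right
2. turn(left) → (6, 0) facing up
uniquely the one of 49 2-step routes that fits.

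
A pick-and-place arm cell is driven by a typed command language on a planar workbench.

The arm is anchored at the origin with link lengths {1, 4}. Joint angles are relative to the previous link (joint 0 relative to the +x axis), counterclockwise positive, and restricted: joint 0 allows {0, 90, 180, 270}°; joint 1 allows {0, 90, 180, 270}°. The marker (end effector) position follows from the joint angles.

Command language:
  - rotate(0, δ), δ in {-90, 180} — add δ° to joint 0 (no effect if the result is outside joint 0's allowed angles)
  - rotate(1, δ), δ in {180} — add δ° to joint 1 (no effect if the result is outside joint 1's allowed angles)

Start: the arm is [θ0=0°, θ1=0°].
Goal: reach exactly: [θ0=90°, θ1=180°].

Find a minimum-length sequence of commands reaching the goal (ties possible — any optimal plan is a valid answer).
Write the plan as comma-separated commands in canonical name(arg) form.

start: [θ0=0°, θ1=0°]
1. rotate(1, 180) → [θ0=0°, θ1=180°]
2. rotate(0, -90) → [θ0=270°, θ1=180°]
3. rotate(0, 180) → [θ0=90°, θ1=180°]
no 2-step plan works, so 3 is optimal.

rotate(1, 180), rotate(0, -90), rotate(0, 180)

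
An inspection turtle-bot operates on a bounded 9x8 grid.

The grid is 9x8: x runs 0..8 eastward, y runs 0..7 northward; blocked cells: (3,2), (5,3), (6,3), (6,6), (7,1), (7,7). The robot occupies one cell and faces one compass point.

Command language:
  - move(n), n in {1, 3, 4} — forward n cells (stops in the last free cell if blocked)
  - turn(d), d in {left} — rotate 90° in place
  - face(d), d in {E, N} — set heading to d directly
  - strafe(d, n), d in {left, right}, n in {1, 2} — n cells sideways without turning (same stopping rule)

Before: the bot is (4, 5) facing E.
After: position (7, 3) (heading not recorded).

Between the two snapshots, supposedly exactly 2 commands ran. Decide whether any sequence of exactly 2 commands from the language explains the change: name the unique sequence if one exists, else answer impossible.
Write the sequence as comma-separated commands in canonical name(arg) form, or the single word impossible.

move(3), strafe(right, 2)

key: order matters: swapping move(3) and strafe(right, 2) lands elsewhere
start: (4, 5) facing E
t=1 move(3) ⇒ (7, 5) facing E
t=2 strafe(right, 2) ⇒ (7, 3) facing E
no other 2-command option fits: unique.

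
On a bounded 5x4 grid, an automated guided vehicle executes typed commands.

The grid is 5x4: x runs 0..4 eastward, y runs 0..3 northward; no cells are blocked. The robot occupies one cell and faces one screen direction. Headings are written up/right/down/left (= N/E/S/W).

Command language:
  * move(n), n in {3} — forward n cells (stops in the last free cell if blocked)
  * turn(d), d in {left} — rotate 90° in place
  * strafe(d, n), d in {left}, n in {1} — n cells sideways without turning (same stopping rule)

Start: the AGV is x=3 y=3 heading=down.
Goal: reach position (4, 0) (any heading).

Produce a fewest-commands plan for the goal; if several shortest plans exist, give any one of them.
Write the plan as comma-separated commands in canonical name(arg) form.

move(3), strafe(left, 1)

t0: x=3 y=3 heading=down
1. move(3) → x=3 y=0 heading=down
2. strafe(left, 1) → x=4 y=0 heading=down
shorter routes all fall short; 2 is best.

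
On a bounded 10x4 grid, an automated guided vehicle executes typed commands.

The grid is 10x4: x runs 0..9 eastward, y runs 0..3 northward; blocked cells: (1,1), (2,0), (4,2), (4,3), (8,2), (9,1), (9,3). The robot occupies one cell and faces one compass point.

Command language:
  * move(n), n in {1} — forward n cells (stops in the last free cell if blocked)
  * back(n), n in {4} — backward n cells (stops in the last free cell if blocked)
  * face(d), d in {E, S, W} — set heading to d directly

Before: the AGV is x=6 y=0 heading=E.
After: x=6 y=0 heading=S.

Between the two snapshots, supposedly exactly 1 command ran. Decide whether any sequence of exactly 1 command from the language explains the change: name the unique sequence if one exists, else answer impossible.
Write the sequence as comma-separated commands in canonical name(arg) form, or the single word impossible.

face(S)

key: parked at (6,0) the whole time — nothing moves the robot
start: x=6 y=0 heading=E
t=1 face(S) ⇒ x=6 y=0 heading=S
no rival 1-sequence matches.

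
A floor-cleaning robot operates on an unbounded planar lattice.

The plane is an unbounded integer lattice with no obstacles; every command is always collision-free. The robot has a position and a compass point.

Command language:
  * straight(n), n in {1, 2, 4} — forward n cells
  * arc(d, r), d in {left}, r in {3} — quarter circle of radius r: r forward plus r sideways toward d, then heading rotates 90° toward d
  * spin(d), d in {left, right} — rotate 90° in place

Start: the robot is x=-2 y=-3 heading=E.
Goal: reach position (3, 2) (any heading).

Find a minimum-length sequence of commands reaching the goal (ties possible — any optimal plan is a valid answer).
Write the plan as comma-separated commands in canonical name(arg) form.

initial: x=-2 y=-3 heading=E
[1] after straight(2): x=0 y=-3 heading=E
[2] after arc(left, 3): x=3 y=0 heading=N
[3] after straight(2): x=3 y=2 heading=N
minimal: 3 command(s), checked below 3.

straight(2), arc(left, 3), straight(2)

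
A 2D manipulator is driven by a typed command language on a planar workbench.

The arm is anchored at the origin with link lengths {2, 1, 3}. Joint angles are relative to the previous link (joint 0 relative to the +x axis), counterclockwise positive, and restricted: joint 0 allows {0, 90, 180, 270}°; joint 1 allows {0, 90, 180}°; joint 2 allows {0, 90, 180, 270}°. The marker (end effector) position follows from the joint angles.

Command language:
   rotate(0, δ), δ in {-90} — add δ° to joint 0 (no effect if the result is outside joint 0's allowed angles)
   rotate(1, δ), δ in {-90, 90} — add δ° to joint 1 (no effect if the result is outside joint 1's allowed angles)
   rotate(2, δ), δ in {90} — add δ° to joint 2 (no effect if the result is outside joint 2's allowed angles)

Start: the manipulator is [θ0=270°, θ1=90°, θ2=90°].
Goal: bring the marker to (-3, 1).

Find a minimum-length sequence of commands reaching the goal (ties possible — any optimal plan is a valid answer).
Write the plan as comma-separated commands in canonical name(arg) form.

rotate(0, -90), rotate(0, -90), rotate(2, 90), rotate(2, 90), rotate(1, 90)

t0: [θ0=270°, θ1=90°, θ2=90°]
step 1 (rotate(0, -90)): [θ0=180°, θ1=90°, θ2=90°]
step 2 (rotate(0, -90)): [θ0=90°, θ1=90°, θ2=90°]
step 3 (rotate(2, 90)): [θ0=90°, θ1=90°, θ2=180°]
step 4 (rotate(2, 90)): [θ0=90°, θ1=90°, θ2=270°]
step 5 (rotate(1, 90)): [θ0=90°, θ1=180°, θ2=270°]
shorter routes all fall short; 5 is best.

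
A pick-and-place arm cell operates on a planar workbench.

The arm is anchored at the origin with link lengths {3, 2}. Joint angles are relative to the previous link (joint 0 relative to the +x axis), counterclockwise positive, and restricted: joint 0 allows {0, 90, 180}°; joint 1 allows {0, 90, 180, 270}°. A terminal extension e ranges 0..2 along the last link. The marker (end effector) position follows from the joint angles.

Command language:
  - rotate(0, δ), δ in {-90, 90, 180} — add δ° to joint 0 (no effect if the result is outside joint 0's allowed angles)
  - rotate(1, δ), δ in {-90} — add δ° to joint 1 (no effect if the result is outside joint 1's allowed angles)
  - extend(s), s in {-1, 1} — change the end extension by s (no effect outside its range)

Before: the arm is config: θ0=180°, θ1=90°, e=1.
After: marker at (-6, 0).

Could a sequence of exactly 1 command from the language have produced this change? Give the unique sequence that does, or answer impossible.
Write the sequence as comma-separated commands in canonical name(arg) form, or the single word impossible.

rotate(1, -90)

t0: config: θ0=180°, θ1=90°, e=1
1. rotate(1, -90) → config: θ0=180°, θ1=0°, e=1
no rival 1-sequence matches.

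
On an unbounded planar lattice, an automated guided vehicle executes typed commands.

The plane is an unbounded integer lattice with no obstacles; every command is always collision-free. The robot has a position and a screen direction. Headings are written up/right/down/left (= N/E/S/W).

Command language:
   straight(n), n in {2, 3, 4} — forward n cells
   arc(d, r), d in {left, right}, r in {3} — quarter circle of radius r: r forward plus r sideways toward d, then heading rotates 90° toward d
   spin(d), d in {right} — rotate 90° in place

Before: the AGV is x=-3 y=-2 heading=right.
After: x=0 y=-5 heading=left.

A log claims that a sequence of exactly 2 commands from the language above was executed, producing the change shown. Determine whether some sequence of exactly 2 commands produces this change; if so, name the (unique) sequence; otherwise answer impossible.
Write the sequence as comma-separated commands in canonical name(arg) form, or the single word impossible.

arc(right, 3), spin(right)

key: order matters: swapping arc(right, 3) and spin(right) lands elsewhere
from: x=-3 y=-2 heading=right
t=1 arc(right, 3) ⇒ x=0 y=-5 heading=down
t=2 spin(right) ⇒ x=0 y=-5 heading=left
no rival 2-sequence matches.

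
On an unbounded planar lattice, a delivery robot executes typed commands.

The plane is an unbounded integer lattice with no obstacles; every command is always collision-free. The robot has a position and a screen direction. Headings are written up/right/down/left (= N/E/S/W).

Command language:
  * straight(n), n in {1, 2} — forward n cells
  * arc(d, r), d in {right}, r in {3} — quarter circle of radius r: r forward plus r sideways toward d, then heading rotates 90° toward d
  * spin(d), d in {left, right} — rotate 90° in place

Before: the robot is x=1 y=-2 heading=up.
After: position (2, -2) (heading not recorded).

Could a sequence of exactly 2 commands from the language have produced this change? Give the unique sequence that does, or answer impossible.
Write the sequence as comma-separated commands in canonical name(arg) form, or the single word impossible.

key: order matters: swapping spin(right) and straight(1) lands elsewhere
begin: x=1 y=-2 heading=up
1. spin(right) → x=1 y=-2 heading=right
2. straight(1) → x=2 y=-2 heading=right
uniquely the one of 25 2-step routes that fits.

spin(right), straight(1)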